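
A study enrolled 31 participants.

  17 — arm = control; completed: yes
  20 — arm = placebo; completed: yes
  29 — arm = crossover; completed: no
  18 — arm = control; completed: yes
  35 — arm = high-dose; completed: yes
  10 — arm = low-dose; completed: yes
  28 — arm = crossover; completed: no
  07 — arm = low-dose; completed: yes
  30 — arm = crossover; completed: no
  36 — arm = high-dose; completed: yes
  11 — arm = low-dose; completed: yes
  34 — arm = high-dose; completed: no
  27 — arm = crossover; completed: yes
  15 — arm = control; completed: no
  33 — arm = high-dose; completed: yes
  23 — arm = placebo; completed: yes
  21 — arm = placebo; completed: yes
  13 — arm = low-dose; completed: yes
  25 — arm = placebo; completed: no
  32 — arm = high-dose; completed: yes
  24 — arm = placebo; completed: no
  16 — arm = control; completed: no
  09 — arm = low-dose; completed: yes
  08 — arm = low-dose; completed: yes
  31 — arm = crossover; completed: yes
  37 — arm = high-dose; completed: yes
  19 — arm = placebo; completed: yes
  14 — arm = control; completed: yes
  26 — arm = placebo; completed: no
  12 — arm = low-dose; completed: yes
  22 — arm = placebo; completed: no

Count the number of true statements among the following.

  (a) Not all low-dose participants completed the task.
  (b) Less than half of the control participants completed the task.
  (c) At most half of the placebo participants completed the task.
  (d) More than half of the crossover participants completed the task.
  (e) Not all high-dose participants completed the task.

(a) low-dose: |A| = 7, |A ∩ B| = 7; needs A ⊄ B (|A ∖ B| ≥ 1) — false.
(b) control: |A| = 5, |A ∩ B| = 3; needs |A ∩ B| < |A ∖ B| — false.
(c) placebo: |A| = 8, |A ∩ B| = 4; needs |A ∩ B| ≤ |A ∖ B| — true.
(d) crossover: |A| = 5, |A ∩ B| = 2; needs |A ∩ B| > |A ∖ B| — false.
(e) high-dose: |A| = 6, |A ∩ B| = 5; needs A ⊄ B (|A ∖ B| ≥ 1) — true.

2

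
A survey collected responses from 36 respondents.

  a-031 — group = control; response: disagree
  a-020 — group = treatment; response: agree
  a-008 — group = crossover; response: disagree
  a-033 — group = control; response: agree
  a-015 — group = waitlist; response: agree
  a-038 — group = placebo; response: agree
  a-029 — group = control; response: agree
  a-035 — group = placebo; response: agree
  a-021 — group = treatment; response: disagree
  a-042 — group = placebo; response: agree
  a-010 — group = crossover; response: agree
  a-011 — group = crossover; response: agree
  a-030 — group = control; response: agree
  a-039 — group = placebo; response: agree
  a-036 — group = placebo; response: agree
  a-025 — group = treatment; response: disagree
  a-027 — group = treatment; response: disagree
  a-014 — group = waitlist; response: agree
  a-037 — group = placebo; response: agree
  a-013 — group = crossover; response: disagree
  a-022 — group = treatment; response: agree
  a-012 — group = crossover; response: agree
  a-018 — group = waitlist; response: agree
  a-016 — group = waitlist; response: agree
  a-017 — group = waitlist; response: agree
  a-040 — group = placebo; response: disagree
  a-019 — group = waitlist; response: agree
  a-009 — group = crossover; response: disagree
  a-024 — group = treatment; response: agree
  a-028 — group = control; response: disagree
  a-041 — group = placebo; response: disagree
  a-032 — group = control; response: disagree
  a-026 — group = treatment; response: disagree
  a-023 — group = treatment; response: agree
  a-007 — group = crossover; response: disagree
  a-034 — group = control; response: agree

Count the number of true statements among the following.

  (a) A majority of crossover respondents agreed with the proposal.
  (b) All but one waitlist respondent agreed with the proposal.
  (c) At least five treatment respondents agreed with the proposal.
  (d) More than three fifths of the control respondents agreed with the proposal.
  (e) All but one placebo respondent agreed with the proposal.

0

(a) crossover: |A| = 7, |A ∩ B| = 3; needs |A ∩ B| > |A ∖ B| — false.
(b) waitlist: |A| = 6, |A ∩ B| = 6; needs |A ∖ B| = 1 — false.
(c) treatment: |A| = 8, |A ∩ B| = 4; needs |A ∩ B| ≥ 5 — false.
(d) control: |A| = 7, |A ∩ B| = 4; needs |A ∩ B| / |A| > 3/5 — false.
(e) placebo: |A| = 8, |A ∩ B| = 6; needs |A ∖ B| = 1 — false.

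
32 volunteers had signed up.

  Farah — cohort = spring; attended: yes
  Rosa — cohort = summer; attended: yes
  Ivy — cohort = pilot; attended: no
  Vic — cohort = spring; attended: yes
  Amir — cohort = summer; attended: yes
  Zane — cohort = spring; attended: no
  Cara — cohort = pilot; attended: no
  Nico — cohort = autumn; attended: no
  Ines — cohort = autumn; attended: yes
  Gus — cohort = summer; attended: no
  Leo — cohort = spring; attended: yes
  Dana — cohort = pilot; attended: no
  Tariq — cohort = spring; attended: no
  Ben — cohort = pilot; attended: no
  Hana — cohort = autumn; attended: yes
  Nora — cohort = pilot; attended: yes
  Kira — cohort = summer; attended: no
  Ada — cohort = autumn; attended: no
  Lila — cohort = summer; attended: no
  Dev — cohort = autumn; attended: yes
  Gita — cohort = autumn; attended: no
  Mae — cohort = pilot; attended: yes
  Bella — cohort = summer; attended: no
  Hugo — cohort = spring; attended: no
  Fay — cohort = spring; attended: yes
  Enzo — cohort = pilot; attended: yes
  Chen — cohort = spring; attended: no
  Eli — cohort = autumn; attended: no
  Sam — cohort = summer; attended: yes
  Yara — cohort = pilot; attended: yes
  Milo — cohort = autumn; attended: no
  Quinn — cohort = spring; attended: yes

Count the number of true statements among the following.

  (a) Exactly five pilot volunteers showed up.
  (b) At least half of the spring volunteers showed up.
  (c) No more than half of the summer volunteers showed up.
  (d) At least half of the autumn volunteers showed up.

2

(a) pilot: |A| = 8, |A ∩ B| = 4; needs |A ∩ B| = 5 — false.
(b) spring: |A| = 9, |A ∩ B| = 5; needs |A ∩ B| ≥ |A ∖ B| — true.
(c) summer: |A| = 7, |A ∩ B| = 3; needs |A ∩ B| ≤ |A ∖ B| — true.
(d) autumn: |A| = 8, |A ∩ B| = 3; needs |A ∩ B| ≥ |A ∖ B| — false.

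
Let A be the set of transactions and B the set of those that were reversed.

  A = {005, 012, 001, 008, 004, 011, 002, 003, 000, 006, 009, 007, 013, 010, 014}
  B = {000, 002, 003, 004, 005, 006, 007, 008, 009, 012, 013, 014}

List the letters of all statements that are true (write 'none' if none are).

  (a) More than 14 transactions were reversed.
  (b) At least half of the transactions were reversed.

|A| = 15, |A ∩ B| = 12, |A ∖ B| = 3.
(a) |A ∩ B| > 14: fails.
(b) |A ∩ B| ≥ |A ∖ B|: holds.

(b)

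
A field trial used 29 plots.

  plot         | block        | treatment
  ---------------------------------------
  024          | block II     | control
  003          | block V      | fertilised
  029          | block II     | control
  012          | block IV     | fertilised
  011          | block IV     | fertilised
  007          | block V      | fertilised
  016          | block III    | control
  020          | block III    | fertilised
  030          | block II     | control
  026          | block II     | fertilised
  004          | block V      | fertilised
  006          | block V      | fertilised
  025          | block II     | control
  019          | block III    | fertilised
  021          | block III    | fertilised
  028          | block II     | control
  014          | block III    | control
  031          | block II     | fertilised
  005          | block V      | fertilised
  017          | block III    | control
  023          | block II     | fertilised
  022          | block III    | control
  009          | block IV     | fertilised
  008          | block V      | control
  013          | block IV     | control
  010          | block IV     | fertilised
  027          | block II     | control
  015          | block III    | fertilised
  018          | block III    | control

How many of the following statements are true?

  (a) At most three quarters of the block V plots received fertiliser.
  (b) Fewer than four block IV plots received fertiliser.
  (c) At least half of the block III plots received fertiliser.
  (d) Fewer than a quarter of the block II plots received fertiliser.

0

(a) block V: |A| = 6, |A ∩ B| = 5; needs |A ∩ B| / |A| ≤ 3/4 — false.
(b) block IV: |A| = 5, |A ∩ B| = 4; needs |A ∩ B| < 4 — false.
(c) block III: |A| = 9, |A ∩ B| = 4; needs |A ∩ B| ≥ |A ∖ B| — false.
(d) block II: |A| = 9, |A ∩ B| = 3; needs |A ∩ B| / |A| < 1/4 — false.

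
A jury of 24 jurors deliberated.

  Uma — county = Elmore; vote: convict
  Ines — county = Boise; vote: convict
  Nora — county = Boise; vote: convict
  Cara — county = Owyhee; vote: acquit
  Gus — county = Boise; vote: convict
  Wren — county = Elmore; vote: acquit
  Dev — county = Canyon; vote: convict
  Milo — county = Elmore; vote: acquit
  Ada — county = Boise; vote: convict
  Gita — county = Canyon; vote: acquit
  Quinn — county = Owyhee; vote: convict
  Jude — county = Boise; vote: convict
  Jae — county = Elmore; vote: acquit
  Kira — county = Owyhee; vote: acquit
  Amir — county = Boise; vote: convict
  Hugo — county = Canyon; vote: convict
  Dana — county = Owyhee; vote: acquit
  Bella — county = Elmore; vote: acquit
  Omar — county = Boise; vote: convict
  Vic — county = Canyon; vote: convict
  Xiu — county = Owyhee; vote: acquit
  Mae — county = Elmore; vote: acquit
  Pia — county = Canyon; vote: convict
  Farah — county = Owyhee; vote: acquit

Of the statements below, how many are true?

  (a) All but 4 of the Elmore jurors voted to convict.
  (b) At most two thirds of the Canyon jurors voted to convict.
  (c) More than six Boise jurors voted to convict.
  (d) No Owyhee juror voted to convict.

1

(a) Elmore: |A| = 6, |A ∩ B| = 1; needs |A ∖ B| = 4 — false.
(b) Canyon: |A| = 5, |A ∩ B| = 4; needs |A ∩ B| / |A| ≤ 2/3 — false.
(c) Boise: |A| = 7, |A ∩ B| = 7; needs |A ∩ B| > 6 — true.
(d) Owyhee: |A| = 6, |A ∩ B| = 1; needs A ∩ B = ∅ (|A ∩ B| = 0) — false.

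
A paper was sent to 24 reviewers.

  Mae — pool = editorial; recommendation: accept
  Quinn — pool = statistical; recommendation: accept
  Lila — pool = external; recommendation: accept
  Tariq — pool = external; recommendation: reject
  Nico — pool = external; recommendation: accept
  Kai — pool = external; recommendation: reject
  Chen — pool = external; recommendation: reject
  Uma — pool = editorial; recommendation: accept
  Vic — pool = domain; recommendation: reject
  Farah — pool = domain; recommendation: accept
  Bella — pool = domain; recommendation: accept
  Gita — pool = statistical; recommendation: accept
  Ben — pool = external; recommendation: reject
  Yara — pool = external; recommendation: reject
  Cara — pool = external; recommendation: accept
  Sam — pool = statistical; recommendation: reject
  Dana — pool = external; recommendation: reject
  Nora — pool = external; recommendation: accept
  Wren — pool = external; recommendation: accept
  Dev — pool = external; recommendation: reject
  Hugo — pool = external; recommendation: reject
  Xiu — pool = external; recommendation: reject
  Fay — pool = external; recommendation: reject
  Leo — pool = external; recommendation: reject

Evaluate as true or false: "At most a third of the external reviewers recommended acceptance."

Truth condition: |A ∩ B| / |A| ≤ 1/3.
|A| = 16, |A ∩ B| = 5, |A ∖ B| = 11.
|A ∩ B|/|A| = 5/16, so the statement is true.

True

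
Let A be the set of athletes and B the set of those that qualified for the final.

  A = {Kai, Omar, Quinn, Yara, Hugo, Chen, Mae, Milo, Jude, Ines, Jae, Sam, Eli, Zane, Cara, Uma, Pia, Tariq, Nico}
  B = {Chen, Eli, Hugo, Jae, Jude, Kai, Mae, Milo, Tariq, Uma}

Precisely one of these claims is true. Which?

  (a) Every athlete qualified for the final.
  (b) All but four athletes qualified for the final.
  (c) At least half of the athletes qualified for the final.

(c)

|A| = 19, |A ∩ B| = 10, |A ∖ B| = 9.
(a) requires A ⊆ B, i.e. every element of A is in B (|A ∖ B| = 0): false.
(b) requires |A ∖ B| = 4: false.
(c) requires |A ∩ B| ≥ |A ∖ B|: true.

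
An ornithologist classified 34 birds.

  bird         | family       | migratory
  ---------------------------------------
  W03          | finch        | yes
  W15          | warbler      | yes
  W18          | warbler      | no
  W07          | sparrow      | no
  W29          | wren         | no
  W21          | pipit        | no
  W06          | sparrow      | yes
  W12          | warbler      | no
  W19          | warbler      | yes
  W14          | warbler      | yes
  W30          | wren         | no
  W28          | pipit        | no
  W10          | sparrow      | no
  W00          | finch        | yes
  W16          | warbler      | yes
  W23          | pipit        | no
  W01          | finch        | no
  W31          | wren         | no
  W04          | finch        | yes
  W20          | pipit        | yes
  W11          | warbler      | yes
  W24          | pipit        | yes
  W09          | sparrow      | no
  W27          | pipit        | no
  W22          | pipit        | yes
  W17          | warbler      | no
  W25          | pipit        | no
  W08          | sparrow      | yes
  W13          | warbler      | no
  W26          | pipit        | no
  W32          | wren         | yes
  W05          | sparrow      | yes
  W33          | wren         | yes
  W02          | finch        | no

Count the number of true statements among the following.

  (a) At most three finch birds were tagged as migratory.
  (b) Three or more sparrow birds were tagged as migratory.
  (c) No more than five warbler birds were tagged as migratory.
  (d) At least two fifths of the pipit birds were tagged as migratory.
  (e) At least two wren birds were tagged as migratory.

(a) finch: |A| = 5, |A ∩ B| = 3; needs |A ∩ B| ≤ 3 — true.
(b) sparrow: |A| = 6, |A ∩ B| = 3; needs |A ∩ B| ≥ 3 — true.
(c) warbler: |A| = 9, |A ∩ B| = 5; needs |A ∩ B| ≤ 5 — true.
(d) pipit: |A| = 9, |A ∩ B| = 3; needs |A ∩ B| / |A| ≥ 2/5 — false.
(e) wren: |A| = 5, |A ∩ B| = 2; needs |A ∩ B| ≥ 2 — true.

4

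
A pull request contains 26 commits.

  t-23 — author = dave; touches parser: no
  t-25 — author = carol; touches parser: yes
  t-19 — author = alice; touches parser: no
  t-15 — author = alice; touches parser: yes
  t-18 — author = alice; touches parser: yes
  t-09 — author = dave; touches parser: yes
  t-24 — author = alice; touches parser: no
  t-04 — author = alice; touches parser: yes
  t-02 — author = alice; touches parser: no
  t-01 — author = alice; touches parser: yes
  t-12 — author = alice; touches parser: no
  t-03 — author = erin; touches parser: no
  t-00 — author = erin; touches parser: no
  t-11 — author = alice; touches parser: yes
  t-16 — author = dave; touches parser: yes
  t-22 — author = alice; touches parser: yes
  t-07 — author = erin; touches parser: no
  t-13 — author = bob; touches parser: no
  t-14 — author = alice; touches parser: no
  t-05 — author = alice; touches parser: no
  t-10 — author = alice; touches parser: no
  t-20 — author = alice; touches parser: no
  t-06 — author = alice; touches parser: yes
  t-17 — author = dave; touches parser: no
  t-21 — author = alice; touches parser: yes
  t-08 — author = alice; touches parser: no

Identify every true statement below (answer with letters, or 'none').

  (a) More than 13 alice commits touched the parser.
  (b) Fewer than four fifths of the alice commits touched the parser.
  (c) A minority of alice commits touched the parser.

|A| = 17, |A ∩ B| = 8, |A ∖ B| = 9.
(a) |A ∩ B| > 13: fails.
(b) |A ∩ B| / |A| < 4/5: holds.
(c) |A ∩ B| < |A ∖ B|: holds.

(b), (c)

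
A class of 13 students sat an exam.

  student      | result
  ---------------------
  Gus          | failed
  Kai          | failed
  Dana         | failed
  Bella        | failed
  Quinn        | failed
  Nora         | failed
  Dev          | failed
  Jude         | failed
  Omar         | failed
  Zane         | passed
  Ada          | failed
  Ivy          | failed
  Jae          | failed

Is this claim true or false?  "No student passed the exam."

The determiner here denotes the relation: A ∩ B = ∅ (|A ∩ B| = 0).
A (the restrictor) = {Gus, Kai, Dana, Bella, Quinn, Nora, Dev, Jude, Omar, Zane, Ada, Ivy, Jae}, |A| = 13.
A ∩ B = {Zane}, so |A ∩ B| = 1.
So the statement is false.

False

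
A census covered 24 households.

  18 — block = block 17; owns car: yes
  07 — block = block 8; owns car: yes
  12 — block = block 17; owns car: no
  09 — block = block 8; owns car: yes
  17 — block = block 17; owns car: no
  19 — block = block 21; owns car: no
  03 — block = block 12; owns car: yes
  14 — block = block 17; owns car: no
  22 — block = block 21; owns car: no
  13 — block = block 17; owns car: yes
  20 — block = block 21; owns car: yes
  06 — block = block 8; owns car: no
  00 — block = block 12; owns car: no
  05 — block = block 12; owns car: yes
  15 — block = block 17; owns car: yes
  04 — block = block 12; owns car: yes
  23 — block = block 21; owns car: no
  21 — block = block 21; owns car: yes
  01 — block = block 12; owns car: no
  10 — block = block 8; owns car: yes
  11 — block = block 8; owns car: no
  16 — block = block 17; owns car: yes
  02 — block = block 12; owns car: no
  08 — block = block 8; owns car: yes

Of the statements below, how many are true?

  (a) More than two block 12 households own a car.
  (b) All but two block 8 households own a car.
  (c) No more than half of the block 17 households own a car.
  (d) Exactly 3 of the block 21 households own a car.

2

(a) block 12: |A| = 6, |A ∩ B| = 3; needs |A ∩ B| > 2 — true.
(b) block 8: |A| = 6, |A ∩ B| = 4; needs |A ∖ B| = 2 — true.
(c) block 17: |A| = 7, |A ∩ B| = 4; needs |A ∩ B| ≤ |A ∖ B| — false.
(d) block 21: |A| = 5, |A ∩ B| = 2; needs |A ∩ B| = 3 — false.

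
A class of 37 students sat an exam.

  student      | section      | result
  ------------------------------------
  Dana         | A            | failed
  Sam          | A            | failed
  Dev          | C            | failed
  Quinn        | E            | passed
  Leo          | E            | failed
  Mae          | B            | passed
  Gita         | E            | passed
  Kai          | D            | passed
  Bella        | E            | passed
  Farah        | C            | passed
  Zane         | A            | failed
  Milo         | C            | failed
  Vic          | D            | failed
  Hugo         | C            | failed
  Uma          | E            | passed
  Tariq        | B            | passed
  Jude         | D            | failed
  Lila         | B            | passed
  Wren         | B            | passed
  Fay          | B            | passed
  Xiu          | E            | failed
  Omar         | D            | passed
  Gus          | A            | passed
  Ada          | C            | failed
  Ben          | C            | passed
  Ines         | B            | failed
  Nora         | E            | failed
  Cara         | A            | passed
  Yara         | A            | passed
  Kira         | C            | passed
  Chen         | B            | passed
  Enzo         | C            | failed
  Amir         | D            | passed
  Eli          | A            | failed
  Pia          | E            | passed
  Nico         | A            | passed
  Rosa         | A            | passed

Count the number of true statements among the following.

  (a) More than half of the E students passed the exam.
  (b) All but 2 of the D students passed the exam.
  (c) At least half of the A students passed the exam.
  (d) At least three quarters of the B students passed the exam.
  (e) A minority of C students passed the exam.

(a) E: |A| = 8, |A ∩ B| = 5; needs |A ∩ B| > |A ∖ B| — true.
(b) D: |A| = 5, |A ∩ B| = 3; needs |A ∖ B| = 2 — true.
(c) A: |A| = 9, |A ∩ B| = 5; needs |A ∩ B| ≥ |A ∖ B| — true.
(d) B: |A| = 7, |A ∩ B| = 6; needs |A ∩ B| / |A| ≥ 3/4 — true.
(e) C: |A| = 8, |A ∩ B| = 3; needs |A ∩ B| < |A ∖ B| — true.

5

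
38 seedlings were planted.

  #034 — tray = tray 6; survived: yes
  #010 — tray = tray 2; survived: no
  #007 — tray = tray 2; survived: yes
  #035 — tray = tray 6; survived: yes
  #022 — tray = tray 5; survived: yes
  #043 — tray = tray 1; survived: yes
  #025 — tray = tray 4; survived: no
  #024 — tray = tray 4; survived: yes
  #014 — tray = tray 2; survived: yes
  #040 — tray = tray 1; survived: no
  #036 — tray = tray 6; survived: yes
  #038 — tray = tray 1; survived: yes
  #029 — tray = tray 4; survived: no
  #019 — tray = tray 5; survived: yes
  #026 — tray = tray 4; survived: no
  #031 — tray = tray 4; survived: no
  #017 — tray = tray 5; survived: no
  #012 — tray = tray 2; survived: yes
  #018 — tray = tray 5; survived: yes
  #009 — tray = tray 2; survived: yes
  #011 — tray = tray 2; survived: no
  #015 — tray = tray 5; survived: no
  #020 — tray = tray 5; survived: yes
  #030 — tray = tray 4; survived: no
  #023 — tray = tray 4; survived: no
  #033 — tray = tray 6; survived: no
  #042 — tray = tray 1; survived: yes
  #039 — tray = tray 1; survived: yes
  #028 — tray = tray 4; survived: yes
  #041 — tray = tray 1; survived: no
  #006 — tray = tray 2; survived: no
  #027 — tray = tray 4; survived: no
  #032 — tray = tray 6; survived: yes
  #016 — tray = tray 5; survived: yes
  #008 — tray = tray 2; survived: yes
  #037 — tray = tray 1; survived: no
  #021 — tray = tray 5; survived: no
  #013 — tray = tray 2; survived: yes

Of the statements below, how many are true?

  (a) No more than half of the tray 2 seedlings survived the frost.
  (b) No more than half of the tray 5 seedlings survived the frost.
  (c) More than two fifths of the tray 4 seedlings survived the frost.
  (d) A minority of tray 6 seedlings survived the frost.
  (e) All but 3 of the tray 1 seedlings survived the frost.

1

(a) tray 2: |A| = 9, |A ∩ B| = 6; needs |A ∩ B| ≤ |A ∖ B| — false.
(b) tray 5: |A| = 8, |A ∩ B| = 5; needs |A ∩ B| ≤ |A ∖ B| — false.
(c) tray 4: |A| = 9, |A ∩ B| = 2; needs |A ∩ B| / |A| > 2/5 — false.
(d) tray 6: |A| = 5, |A ∩ B| = 4; needs |A ∩ B| < |A ∖ B| — false.
(e) tray 1: |A| = 7, |A ∩ B| = 4; needs |A ∖ B| = 3 — true.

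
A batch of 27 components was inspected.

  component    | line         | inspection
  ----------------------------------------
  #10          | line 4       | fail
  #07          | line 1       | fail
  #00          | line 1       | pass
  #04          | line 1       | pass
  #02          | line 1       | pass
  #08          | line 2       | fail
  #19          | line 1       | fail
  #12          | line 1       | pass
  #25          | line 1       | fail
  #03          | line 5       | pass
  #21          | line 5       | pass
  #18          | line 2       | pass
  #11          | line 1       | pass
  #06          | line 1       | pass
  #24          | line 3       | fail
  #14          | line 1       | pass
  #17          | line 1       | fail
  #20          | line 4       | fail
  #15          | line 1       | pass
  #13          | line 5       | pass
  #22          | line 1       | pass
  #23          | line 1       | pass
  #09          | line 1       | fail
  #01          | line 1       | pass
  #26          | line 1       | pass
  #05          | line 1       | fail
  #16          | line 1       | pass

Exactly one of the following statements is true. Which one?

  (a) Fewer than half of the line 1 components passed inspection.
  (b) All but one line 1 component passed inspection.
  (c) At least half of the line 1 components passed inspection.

(c)

|A| = 19, |A ∩ B| = 13, |A ∖ B| = 6.
(a) requires |A ∩ B| < |A ∖ B|: false.
(b) requires |A ∖ B| = 1: false.
(c) requires |A ∩ B| ≥ |A ∖ B|: true.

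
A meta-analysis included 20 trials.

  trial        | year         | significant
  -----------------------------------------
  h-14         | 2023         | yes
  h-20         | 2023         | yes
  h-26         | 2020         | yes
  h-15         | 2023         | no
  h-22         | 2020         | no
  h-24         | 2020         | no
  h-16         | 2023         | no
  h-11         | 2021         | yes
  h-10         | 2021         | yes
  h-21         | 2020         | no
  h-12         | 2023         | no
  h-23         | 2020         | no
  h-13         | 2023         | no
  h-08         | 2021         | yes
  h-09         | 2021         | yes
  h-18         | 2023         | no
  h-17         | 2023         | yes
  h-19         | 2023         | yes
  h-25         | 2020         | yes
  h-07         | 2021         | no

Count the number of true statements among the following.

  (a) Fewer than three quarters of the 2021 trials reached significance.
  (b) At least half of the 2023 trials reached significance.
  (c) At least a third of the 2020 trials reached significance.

(a) 2021: |A| = 5, |A ∩ B| = 4; needs |A ∩ B| / |A| < 3/4 — false.
(b) 2023: |A| = 9, |A ∩ B| = 4; needs |A ∩ B| ≥ |A ∖ B| — false.
(c) 2020: |A| = 6, |A ∩ B| = 2; needs |A ∩ B| / |A| ≥ 1/3 — true.

1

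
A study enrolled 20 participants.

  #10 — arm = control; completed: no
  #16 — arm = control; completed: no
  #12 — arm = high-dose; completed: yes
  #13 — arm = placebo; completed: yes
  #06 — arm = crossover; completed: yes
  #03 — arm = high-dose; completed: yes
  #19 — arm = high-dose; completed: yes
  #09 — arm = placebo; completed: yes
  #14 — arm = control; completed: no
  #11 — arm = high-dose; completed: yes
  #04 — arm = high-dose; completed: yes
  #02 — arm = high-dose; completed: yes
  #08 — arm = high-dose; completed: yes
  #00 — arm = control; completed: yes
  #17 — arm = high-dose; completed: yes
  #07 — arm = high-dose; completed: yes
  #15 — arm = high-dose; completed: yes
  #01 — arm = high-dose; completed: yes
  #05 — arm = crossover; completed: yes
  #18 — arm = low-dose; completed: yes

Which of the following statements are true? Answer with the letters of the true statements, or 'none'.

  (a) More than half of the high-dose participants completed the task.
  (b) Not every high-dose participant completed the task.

|A| = 11, |A ∩ B| = 11, |A ∖ B| = 0.
(a) |A ∩ B| > |A ∖ B|: holds.
(b) A ⊄ B (|A ∖ B| ≥ 1): fails.

(a)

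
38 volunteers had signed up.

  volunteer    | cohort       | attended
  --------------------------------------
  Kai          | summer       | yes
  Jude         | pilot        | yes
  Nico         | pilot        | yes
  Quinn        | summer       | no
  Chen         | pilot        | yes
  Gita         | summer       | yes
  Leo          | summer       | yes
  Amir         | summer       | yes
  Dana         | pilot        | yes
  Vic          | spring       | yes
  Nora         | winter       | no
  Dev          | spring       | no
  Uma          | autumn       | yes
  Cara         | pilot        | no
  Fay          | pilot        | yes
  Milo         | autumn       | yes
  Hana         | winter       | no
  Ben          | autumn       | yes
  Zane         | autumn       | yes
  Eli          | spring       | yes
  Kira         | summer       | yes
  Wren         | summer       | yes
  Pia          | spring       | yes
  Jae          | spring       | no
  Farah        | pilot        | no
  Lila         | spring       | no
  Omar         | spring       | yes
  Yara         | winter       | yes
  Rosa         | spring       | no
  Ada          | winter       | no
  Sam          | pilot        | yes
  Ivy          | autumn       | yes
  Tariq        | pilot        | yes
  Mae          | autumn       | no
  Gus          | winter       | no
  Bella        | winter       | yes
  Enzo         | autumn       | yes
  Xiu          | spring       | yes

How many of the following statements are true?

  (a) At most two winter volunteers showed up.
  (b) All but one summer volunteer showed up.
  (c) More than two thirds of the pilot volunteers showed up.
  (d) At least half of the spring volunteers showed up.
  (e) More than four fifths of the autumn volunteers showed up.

5

(a) winter: |A| = 6, |A ∩ B| = 2; needs |A ∩ B| ≤ 2 — true.
(b) summer: |A| = 7, |A ∩ B| = 6; needs |A ∖ B| = 1 — true.
(c) pilot: |A| = 9, |A ∩ B| = 7; needs |A ∩ B| / |A| > 2/3 — true.
(d) spring: |A| = 9, |A ∩ B| = 5; needs |A ∩ B| ≥ |A ∖ B| — true.
(e) autumn: |A| = 7, |A ∩ B| = 6; needs |A ∩ B| / |A| > 4/5 — true.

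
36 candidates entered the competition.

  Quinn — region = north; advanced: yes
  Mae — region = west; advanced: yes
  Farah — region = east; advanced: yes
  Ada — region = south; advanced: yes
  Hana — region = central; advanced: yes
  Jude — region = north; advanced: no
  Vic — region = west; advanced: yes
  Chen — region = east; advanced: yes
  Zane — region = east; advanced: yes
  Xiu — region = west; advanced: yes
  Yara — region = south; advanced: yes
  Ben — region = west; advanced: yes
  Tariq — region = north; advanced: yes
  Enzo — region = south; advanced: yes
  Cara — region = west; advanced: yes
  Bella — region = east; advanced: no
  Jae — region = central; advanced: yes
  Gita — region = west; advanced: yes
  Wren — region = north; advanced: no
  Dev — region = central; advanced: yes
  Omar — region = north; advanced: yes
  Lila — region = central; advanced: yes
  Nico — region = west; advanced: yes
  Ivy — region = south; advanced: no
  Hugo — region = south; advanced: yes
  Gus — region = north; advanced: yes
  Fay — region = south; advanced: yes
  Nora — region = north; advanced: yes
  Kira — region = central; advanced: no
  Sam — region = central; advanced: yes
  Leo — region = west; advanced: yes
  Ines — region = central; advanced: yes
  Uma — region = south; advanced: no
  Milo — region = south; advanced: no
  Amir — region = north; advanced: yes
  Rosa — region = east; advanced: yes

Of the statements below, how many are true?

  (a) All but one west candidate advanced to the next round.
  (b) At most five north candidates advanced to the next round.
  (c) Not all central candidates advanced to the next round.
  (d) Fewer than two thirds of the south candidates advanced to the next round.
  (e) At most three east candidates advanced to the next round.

2

(a) west: |A| = 8, |A ∩ B| = 8; needs |A ∖ B| = 1 — false.
(b) north: |A| = 8, |A ∩ B| = 6; needs |A ∩ B| ≤ 5 — false.
(c) central: |A| = 7, |A ∩ B| = 6; needs A ⊄ B (|A ∖ B| ≥ 1) — true.
(d) south: |A| = 8, |A ∩ B| = 5; needs |A ∩ B| / |A| < 2/3 — true.
(e) east: |A| = 5, |A ∩ B| = 4; needs |A ∩ B| ≤ 3 — false.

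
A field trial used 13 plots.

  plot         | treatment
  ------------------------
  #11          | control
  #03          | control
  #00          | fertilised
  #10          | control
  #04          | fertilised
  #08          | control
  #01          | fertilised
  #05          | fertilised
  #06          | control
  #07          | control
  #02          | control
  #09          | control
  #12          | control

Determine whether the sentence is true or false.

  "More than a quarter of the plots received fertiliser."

Truth condition: |A ∩ B| / |A| > 1/4.
A (the restrictor) = {#11, #03, #00, #10, #04, #08, #01, #05, #06, #07, #02, #09, #12}, |A| = 13.
A ∩ B = {#00, #04, #01, #05}, so |A ∩ B| = 4.
A ∖ B = {#11, #03, #10, #08, #06, #07, #02, #09, #12}, so |A ∖ B| = 9.
|A ∩ B|/|A| = 4/13, so the statement is true.

True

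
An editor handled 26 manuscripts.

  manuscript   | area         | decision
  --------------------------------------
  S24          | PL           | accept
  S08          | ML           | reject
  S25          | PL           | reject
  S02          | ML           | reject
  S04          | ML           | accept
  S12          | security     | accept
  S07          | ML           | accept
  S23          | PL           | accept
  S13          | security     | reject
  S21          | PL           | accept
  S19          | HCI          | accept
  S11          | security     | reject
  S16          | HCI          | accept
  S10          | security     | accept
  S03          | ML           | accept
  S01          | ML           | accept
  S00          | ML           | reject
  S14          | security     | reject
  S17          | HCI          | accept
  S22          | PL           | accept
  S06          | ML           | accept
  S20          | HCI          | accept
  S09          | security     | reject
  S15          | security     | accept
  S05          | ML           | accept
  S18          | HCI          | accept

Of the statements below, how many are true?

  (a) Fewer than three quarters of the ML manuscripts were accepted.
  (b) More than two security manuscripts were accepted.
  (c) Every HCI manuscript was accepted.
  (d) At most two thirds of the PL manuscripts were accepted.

3

(a) ML: |A| = 9, |A ∩ B| = 6; needs |A ∩ B| / |A| < 3/4 — true.
(b) security: |A| = 7, |A ∩ B| = 3; needs |A ∩ B| > 2 — true.
(c) HCI: |A| = 5, |A ∩ B| = 5; needs A ⊆ B, i.e. every element of A is in B (|A ∖ B| = 0) — true.
(d) PL: |A| = 5, |A ∩ B| = 4; needs |A ∩ B| / |A| ≤ 2/3 — false.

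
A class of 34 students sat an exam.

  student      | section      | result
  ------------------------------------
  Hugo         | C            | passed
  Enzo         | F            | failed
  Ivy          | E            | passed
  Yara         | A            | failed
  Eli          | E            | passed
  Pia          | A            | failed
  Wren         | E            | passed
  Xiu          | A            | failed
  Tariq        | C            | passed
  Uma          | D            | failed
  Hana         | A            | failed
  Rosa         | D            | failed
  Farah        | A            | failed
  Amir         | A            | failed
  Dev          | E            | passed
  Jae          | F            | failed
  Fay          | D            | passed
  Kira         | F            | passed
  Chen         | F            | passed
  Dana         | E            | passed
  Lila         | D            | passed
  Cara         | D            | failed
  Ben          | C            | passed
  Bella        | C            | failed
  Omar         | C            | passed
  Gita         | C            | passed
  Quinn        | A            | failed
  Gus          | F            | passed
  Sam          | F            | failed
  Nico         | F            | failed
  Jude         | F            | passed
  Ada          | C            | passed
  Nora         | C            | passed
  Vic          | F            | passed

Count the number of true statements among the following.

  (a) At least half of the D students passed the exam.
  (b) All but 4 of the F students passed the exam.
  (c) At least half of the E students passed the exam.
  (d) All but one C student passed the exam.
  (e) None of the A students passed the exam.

(a) D: |A| = 5, |A ∩ B| = 2; needs |A ∩ B| ≥ |A ∖ B| — false.
(b) F: |A| = 9, |A ∩ B| = 5; needs |A ∖ B| = 4 — true.
(c) E: |A| = 5, |A ∩ B| = 5; needs |A ∩ B| ≥ |A ∖ B| — true.
(d) C: |A| = 8, |A ∩ B| = 7; needs |A ∖ B| = 1 — true.
(e) A: |A| = 7, |A ∩ B| = 0; needs A ∩ B = ∅ (|A ∩ B| = 0) — true.

4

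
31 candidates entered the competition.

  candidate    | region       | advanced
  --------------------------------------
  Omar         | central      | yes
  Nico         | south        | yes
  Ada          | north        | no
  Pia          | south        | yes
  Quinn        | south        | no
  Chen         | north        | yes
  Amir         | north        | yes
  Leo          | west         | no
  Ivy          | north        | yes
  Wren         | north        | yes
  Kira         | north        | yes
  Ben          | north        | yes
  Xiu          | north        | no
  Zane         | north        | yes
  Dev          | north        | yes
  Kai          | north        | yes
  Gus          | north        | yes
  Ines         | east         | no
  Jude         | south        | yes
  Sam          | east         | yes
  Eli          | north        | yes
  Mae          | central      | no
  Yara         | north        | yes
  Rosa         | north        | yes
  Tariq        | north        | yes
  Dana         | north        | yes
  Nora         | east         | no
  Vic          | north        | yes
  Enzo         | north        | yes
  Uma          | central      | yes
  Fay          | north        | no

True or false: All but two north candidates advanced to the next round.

'All but two north candidates advanced to the next round' holds iff |A ∖ B| = 2.
|A| = 20, |A ∩ B| = 17, |A ∖ B| = 3.
|A ∖ B| = 3, so the statement is false.

False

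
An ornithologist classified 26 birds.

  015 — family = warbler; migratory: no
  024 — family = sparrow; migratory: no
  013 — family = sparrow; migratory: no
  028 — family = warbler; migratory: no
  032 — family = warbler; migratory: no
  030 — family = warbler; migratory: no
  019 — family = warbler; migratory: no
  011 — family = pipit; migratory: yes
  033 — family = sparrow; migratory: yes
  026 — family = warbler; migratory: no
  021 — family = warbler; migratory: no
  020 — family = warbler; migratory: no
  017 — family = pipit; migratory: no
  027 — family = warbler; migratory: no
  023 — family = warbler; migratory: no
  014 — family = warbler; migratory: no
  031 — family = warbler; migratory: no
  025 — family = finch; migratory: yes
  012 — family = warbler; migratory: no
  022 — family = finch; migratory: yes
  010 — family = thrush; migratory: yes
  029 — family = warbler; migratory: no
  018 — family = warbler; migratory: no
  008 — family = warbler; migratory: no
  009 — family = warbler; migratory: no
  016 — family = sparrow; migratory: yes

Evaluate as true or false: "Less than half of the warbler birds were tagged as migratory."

The determiner here denotes the relation: |A ∩ B| < |A ∖ B|.
|A| = 17, |A ∩ B| = 0, |A ∖ B| = 17.
0 < 17, so the statement is true.

True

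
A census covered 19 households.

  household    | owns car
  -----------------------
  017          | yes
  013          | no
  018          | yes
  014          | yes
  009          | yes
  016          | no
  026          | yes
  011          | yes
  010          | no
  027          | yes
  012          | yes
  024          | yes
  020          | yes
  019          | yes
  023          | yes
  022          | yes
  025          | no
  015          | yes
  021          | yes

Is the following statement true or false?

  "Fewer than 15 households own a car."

False

'Fewer than 15 households own a car' holds iff |A ∩ B| < 15.
|A| = 19, |A ∩ B| = 15, |A ∖ B| = 4.
|A ∩ B| = 15, so the statement is false.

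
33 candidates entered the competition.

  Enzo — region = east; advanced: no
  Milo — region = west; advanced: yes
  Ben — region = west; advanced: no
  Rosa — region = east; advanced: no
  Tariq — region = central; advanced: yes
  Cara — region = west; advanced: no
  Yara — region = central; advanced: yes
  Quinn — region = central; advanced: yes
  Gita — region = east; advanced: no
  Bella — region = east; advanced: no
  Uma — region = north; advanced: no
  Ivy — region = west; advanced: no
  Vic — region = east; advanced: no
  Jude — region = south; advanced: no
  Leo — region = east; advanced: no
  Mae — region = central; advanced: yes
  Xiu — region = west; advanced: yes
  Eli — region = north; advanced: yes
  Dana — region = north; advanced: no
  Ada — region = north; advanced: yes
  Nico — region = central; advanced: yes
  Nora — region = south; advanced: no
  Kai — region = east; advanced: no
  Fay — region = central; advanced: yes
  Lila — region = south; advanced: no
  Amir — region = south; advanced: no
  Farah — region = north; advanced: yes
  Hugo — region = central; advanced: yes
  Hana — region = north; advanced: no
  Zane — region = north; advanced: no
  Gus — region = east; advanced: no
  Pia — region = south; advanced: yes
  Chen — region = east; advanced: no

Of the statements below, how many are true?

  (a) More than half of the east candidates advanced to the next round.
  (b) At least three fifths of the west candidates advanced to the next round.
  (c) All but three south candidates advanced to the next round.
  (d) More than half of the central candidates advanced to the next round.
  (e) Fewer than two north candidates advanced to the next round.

(a) east: |A| = 9, |A ∩ B| = 0; needs |A ∩ B| > |A ∖ B| — false.
(b) west: |A| = 5, |A ∩ B| = 2; needs |A ∩ B| / |A| ≥ 3/5 — false.
(c) south: |A| = 5, |A ∩ B| = 1; needs |A ∖ B| = 3 — false.
(d) central: |A| = 7, |A ∩ B| = 7; needs |A ∩ B| > |A ∖ B| — true.
(e) north: |A| = 7, |A ∩ B| = 3; needs |A ∩ B| < 2 — false.

1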